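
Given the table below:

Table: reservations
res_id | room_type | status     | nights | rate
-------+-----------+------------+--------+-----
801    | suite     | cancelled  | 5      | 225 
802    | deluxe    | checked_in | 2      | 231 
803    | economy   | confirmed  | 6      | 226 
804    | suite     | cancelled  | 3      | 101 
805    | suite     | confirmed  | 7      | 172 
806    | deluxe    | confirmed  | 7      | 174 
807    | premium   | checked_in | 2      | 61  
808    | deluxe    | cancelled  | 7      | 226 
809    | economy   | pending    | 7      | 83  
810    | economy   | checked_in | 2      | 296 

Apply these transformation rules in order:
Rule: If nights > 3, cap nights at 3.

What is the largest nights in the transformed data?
3

Step 1: Original maximum nights = 7
Step 2: Apply cap at 3
Step 3: 6 records had nights > 3 and were capped
Step 4: Maximum after transformation = 3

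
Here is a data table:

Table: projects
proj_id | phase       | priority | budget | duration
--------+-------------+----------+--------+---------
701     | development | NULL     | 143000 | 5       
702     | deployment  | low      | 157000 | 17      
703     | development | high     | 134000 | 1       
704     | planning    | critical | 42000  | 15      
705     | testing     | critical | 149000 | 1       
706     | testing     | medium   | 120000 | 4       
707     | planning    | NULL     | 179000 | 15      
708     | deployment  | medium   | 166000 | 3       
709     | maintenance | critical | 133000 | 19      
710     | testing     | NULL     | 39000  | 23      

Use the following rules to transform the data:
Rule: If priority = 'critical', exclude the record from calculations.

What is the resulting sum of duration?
68

Step 1: Identify records where priority = 'critical'
Step 2: The excluded records sum to 35
Step 3: Original total duration = 103
Step 4: Remaining total = 103 - 35 = 68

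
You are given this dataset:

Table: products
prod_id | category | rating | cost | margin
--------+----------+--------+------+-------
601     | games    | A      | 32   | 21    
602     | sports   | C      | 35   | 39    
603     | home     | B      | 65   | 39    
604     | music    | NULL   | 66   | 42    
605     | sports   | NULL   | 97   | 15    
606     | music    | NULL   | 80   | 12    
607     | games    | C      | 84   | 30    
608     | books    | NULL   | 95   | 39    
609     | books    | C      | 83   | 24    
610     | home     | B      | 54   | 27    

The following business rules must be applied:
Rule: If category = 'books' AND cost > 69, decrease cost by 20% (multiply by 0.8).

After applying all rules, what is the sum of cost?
655.4

Step 1: Find records where category = 'books' AND cost > 69
Step 2: 2 records match, summing to 178
Step 3: After multiplier: 178 × 0.8 = 142.4
Step 4: Unaffected records sum: 513
Step 5: Final sum = 142.4 + 513 = 655.4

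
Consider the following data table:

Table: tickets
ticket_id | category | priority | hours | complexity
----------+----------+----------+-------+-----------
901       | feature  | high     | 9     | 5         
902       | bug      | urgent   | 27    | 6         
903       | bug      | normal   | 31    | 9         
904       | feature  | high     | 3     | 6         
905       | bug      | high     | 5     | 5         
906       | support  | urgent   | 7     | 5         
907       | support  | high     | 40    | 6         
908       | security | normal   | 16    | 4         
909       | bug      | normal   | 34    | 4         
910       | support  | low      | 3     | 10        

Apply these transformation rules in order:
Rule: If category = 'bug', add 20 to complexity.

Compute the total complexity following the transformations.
140

Step 1: Count records where category = 'bug': 4
Step 2: Total bonus added: 4 × 20 = 80
Step 3: Original sum of complexity: 60
Step 4: Final sum = 60 + 80 = 140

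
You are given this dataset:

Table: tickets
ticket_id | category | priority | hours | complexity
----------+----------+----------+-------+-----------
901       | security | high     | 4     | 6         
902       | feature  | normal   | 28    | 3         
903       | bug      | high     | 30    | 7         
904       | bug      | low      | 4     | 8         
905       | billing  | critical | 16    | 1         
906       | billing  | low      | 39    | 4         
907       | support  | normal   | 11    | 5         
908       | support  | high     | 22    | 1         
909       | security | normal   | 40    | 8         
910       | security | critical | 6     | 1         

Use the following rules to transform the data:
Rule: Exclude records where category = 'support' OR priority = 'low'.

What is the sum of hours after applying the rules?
124

Step 1: Find records where category = 'support' OR priority = 'low'
Step 2: 4 records match, summing to 76
Step 3: Original sum: 200
Step 4: Remaining sum = 200 - 76 = 124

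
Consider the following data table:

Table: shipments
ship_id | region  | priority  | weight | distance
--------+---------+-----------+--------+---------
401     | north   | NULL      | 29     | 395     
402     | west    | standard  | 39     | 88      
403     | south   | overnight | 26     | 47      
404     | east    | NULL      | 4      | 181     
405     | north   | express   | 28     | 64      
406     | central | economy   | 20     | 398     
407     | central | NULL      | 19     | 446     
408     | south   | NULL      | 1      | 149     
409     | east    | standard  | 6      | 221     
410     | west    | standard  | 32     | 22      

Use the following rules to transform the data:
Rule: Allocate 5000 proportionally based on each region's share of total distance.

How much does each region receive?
central: 2098.46, east: 999.5, north: 1141.22, south: 487.32, west: 273.5

Step 1: Calculate total distance = 2011
Step 2: Calculate each region's proportion:
  central: 844/2011 = 41.97% → 2098.46
  east: 402/2011 = 19.99% → 999.5
  north: 459/2011 = 22.82% → 1141.22
  south: 196/2011 = 9.75% → 487.32
  west: 110/2011 = 5.47% → 273.5
Step 3: Verify: sum of allocations ≈ 5000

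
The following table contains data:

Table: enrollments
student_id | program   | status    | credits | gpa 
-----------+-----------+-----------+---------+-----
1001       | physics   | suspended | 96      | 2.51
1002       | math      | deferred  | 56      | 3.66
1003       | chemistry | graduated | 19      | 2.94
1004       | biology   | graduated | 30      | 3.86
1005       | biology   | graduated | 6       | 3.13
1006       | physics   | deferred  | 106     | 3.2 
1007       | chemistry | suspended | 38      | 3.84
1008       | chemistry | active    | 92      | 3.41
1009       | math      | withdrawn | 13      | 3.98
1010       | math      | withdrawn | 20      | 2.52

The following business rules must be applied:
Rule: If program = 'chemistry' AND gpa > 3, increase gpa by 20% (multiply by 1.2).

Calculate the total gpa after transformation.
34.5

Step 1: Find records where program = 'chemistry' AND gpa > 3
Step 2: 2 records match, summing to 7.25
Step 3: After multiplier: 7.25 × 1.2 = 8.7
Step 4: Unaffected records sum: 25.8
Step 5: Final sum = 8.7 + 25.8 = 34.5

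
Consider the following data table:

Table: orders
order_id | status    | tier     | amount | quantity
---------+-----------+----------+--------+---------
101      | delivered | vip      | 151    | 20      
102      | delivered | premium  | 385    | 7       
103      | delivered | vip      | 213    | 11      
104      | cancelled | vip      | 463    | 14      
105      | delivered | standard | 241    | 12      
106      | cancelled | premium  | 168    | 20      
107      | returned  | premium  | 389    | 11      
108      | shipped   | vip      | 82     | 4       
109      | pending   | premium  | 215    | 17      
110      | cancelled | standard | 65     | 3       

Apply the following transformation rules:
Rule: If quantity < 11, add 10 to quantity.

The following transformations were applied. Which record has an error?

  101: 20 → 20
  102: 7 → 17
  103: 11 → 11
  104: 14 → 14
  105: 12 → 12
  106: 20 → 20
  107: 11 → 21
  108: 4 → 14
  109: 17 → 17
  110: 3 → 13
Record 107 has an error. The correct transformed value should be 11, not 21.

Step 1: Check each record against the rule
Step 2: Record 107 has quantity = 11
Step 3: Since 11 >= 11, the bonus should not have been applied
Step 4: Correct value = 11, but claimed value = 21
Conclusion: Record 107 has the error.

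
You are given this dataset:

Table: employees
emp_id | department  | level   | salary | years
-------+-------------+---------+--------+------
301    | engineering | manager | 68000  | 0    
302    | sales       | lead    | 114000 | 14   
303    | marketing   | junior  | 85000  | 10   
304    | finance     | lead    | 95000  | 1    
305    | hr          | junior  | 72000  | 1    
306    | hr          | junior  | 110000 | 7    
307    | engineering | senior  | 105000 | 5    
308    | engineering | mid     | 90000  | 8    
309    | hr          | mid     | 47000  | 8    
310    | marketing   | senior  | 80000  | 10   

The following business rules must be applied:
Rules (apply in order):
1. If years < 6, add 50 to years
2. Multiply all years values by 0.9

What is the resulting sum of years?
237.6

Step 1: Apply Rule 1 - Add 50 to records with years < 6
  - 4 records affected: 7 + (4 × 50) = 207
  - Unaffected records: 57
  - Sum after Rule 1: 264
Step 2: Apply Rule 2 - Multiply all by 0.9
  - 264 × 0.9 = 237.6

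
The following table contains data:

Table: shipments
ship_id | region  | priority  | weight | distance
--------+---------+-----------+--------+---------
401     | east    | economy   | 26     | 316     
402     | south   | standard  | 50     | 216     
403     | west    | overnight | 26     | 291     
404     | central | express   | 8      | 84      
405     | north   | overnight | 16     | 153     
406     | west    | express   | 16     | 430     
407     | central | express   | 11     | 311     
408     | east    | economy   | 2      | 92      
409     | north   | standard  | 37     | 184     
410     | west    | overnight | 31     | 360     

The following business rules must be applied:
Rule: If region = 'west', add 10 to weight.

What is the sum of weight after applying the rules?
253

Step 1: Count records where region = 'west': 3
Step 2: Total bonus added: 3 × 10 = 30
Step 3: Original sum of weight: 223
Step 4: Final sum = 223 + 30 = 253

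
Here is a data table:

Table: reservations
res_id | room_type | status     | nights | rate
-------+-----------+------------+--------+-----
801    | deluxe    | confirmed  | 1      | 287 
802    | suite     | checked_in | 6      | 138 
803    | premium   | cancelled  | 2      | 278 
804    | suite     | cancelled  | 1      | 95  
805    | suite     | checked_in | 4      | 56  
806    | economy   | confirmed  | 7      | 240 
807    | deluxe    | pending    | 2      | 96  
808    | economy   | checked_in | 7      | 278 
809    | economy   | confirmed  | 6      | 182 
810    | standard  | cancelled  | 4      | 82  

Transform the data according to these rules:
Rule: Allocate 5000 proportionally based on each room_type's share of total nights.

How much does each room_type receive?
deluxe: 375.0, economy: 2500.0, premium: 250.0, standard: 500.0, suite: 1375.0

Step 1: Calculate total nights = 40
Step 2: Calculate each room_type's proportion:
  deluxe: 3/40 = 7.50% → 375.0
  economy: 20/40 = 50.00% → 2500.0
  premium: 2/40 = 5.00% → 250.0
  standard: 4/40 = 10.00% → 500.0
  suite: 11/40 = 27.50% → 1375.0
Step 3: Verify: sum of allocations ≈ 5000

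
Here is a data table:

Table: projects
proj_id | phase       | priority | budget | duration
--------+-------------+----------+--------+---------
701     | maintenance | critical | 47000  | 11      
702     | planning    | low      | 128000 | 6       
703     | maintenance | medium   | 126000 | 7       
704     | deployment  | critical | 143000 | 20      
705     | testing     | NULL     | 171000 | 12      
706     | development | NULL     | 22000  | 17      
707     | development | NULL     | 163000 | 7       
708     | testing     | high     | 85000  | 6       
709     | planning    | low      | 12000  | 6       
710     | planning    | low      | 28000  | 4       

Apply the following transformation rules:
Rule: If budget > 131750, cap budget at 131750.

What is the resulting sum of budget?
843250

Step 1: 3 records have budget > 131750
Step 2: These records originally summed to 477000
Step 3: After capping: 3 × 131750 = 395250
Step 4: Unaffected records sum: 448000
Step 5: Final sum = 395250 + 448000 = 843250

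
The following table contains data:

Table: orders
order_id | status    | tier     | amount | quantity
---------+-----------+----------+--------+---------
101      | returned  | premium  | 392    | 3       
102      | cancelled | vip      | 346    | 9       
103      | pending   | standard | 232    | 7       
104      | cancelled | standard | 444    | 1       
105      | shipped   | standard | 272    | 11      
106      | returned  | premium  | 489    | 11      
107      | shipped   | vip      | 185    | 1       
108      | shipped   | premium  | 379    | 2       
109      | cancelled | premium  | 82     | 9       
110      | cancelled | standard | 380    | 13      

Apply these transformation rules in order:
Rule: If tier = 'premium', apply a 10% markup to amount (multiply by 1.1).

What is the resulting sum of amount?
3335.2

Step 1: Records with tier = 'premium' have total amount = 1342
Step 2: Apply multiplier: 1342 × 1.1 = 1476.2
Step 3: Other records total: 1859
Step 4: Final sum = 1476.2 + 1859 = 3335.2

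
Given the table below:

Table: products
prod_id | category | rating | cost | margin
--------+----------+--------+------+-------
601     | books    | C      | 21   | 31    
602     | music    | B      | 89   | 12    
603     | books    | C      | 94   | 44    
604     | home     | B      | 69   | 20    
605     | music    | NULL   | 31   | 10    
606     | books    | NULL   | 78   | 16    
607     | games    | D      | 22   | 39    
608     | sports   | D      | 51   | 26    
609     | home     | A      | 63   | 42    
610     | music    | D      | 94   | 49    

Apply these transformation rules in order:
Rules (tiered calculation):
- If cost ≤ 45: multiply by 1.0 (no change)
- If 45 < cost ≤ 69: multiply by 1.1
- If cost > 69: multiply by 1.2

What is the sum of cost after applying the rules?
701.3

Step 1: Tier 1 (cost ≤ 45): 3 records, sum = 74 × 1.0 = 74.0
Step 2: Tier 2 (45 < cost ≤ 69): 3 records, sum = 183 × 1.1 = 201.3
Step 3: Tier 3 (cost > 69): 4 records, sum = 355 × 1.2 = 426.0
Step 4: Final sum = 74.0 + 201.3 + 426.0 = 701.3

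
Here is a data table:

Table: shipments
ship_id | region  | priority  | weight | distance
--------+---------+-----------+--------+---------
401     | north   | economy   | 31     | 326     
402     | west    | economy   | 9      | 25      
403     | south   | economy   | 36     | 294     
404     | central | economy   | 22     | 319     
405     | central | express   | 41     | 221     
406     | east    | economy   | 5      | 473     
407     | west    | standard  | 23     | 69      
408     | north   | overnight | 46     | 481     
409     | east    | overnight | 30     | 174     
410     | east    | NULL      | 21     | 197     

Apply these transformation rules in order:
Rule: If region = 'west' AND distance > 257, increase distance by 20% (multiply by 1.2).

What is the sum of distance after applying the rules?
2579

Step 1: Find records where region = 'west' AND distance > 257
Step 2: 0 records match, summing to 0
Step 3: After multiplier: 0 × 1.2 = 0.0
Step 4: Unaffected records sum: 2579
Step 5: Final sum = 0.0 + 2579 = 2579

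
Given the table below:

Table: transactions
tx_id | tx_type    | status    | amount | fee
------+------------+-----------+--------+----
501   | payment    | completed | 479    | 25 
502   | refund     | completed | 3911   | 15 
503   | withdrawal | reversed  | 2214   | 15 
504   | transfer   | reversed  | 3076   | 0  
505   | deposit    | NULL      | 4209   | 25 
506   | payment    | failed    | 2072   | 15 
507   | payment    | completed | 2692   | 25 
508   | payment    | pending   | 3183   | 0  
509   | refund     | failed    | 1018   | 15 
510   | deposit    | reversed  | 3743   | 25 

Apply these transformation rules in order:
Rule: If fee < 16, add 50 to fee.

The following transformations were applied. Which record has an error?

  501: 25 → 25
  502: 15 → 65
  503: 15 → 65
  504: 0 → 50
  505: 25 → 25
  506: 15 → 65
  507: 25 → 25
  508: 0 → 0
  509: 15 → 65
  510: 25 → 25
Record 508 has an error. The correct transformed value should be 50, not 0.

Step 1: Check each record against the rule
Step 2: Record 508 has fee = 0
Step 3: Since 0 < 16, the bonus should have been applied
Step 4: Correct value = 50, but claimed value = 0
Conclusion: Record 508 has the error.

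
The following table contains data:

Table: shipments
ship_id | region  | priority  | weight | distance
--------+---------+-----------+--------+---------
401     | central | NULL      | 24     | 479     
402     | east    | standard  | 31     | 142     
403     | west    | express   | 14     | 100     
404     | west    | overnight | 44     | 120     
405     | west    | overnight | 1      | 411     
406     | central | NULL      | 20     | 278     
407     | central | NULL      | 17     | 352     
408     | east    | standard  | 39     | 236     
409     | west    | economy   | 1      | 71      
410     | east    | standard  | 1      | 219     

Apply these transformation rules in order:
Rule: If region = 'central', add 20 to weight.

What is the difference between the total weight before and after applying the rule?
60

Step 1: Original sum of weight = 192
Step 2: 3 records have region = 'central'
Step 3: Each affected record changes by 20
Step 4: Total change = 3 × 20 = 60
Step 5: New sum = 192 + 60 = 252
Step 6: Difference = |252 - 192| = 60
        (Sum increased by 60)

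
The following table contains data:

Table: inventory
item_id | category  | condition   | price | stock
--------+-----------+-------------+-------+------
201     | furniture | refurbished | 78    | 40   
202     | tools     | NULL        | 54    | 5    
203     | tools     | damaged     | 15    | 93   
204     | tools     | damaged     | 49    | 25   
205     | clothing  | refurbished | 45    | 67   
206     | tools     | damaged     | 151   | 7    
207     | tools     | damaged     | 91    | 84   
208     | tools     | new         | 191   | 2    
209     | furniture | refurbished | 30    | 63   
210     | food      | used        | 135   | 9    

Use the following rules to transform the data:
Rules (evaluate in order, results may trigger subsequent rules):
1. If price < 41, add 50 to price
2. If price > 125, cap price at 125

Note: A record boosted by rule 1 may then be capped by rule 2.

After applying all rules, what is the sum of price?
837

Step 1: Apply rule 1 to records with price < 41
  - 2 records get bonus of 50
  - Of these, 0 records then exceed 125 and get capped
Step 2: Apply rule 2 to records with price > 125
  - 3 records (original) are capped
Step 3: Calculate final sum = 837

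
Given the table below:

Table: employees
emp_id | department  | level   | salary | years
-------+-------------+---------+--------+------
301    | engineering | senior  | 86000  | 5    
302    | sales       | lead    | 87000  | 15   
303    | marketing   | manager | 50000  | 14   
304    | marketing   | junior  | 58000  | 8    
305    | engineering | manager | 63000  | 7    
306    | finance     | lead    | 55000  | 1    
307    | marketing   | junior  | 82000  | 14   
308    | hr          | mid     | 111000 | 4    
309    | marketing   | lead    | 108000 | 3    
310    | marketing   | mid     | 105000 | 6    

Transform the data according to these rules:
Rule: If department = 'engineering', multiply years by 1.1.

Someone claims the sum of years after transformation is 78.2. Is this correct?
Yes, the result is correct.

Step 1: Calculate the correct sum after transformation
Step 2: Apply multiplier 1.1 to records where department = 'engineering'
Step 3: Correct result = 78.2
Step 4: Claimed result = 78.2
Step 5: 78.2 = 78.2 ✓
Conclusion: The claimed result is correct.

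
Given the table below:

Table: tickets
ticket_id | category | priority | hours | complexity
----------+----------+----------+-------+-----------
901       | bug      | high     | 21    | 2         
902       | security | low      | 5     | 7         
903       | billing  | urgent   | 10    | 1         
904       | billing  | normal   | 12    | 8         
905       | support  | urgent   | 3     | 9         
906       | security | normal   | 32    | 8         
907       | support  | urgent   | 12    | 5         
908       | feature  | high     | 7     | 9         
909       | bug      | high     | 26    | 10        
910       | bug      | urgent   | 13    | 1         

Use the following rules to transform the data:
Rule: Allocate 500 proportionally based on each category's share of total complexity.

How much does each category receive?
billing: 75.0, bug: 108.33, feature: 75.0, security: 125.0, support: 116.67

Step 1: Calculate total complexity = 60
Step 2: Calculate each category's proportion:
  billing: 9/60 = 15.00% → 75.0
  bug: 13/60 = 21.67% → 108.33
  feature: 9/60 = 15.00% → 75.0
  security: 15/60 = 25.00% → 125.0
  support: 14/60 = 23.33% → 116.67
Step 3: Verify: sum of allocations ≈ 500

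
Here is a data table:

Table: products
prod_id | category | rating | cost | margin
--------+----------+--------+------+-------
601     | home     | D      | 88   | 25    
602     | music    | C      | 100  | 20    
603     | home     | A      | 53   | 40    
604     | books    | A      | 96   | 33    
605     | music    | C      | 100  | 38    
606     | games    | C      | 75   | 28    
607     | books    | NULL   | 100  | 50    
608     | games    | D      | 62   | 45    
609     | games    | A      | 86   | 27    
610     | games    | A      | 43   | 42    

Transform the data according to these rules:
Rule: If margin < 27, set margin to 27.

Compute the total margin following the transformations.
357

Step 1: 2 records have margin < 27
Step 2: These records originally summed to 45
Step 3: After setting to minimum: 2 × 27 = 54
Step 4: Unaffected records sum: 303
Step 5: Final sum = 54 + 303 = 357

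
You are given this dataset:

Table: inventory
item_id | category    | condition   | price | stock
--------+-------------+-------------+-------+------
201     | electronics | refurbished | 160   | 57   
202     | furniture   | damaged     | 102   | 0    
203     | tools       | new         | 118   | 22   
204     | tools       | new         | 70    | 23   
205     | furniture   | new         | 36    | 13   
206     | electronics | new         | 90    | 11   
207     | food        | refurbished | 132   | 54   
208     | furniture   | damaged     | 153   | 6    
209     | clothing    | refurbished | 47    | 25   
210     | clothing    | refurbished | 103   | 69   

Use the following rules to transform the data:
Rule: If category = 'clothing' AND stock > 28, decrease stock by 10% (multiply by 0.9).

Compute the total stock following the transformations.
273.1

Step 1: Find records where category = 'clothing' AND stock > 28
Step 2: 1 records match, summing to 69
Step 3: After multiplier: 69 × 0.9 = 62.1
Step 4: Unaffected records sum: 211
Step 5: Final sum = 62.1 + 211 = 273.1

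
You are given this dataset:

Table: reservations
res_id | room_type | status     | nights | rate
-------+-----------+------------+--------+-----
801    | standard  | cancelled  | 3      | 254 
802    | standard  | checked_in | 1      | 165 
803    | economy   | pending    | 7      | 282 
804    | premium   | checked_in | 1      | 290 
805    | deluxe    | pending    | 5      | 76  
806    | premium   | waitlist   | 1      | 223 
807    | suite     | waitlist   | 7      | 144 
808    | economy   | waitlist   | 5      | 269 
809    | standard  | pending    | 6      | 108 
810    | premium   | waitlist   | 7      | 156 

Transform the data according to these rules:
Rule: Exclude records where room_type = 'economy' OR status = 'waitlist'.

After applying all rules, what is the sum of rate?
893

Step 1: Find records where room_type = 'economy' OR status = 'waitlist'
Step 2: 5 records match, summing to 1074
Step 3: Original sum: 1967
Step 4: Remaining sum = 1967 - 1074 = 893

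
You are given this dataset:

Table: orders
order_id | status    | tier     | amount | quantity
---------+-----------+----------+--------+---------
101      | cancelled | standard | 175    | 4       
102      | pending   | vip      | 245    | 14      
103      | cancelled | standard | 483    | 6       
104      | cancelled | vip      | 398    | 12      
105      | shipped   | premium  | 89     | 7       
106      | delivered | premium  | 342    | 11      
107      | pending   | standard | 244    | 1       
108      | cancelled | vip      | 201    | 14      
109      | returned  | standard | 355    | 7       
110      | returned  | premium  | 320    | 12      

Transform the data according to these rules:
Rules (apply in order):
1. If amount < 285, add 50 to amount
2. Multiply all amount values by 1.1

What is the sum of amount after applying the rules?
3412.2

Step 1: Apply Rule 1 - Add 50 to records with amount < 285
  - 5 records affected: 954 + (5 × 50) = 1204
  - Unaffected records: 1898
  - Sum after Rule 1: 3102
Step 2: Apply Rule 2 - Multiply all by 1.1
  - 3102 × 1.1 = 3412.2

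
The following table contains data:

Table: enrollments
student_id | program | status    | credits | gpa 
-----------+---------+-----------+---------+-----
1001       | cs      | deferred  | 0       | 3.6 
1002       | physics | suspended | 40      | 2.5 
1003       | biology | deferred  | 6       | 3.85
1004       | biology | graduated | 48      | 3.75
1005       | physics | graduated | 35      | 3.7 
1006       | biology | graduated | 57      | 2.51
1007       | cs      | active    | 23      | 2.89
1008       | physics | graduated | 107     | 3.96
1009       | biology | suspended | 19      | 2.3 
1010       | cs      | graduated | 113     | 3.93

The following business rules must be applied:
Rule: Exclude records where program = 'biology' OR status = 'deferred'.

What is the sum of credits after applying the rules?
318

Step 1: Find records where program = 'biology' OR status = 'deferred'
Step 2: 5 records match, summing to 130
Step 3: Original sum: 448
Step 4: Remaining sum = 448 - 130 = 318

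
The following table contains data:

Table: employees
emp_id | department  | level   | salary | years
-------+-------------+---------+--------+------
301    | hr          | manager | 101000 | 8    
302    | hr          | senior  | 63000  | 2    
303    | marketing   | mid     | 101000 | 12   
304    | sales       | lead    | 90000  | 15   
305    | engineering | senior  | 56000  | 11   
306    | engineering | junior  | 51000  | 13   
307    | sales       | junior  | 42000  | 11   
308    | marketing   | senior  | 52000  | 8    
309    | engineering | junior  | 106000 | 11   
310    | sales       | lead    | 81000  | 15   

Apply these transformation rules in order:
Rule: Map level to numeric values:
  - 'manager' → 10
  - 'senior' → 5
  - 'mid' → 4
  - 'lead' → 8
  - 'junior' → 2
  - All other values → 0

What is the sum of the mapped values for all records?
51

Step 1: Apply mapping to each record
Step 2: Count by status:
  'manager': 1 records × 10 = 10
  'senior': 3 records × 5 = 15
  'mid': 1 records × 4 = 4
  'lead': 2 records × 8 = 16
  'junior': 3 records × 2 = 6
Step 3: Sum all mapped values = 51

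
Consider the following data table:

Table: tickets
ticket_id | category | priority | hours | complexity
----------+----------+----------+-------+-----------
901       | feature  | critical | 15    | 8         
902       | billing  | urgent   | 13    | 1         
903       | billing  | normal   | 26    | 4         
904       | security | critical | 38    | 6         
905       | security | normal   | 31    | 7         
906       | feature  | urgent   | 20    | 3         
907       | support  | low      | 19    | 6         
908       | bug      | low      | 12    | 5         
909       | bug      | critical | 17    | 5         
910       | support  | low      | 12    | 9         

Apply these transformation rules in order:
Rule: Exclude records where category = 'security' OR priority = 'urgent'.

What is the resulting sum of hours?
101

Step 1: Find records where category = 'security' OR priority = 'urgent'
Step 2: 4 records match, summing to 102
Step 3: Original sum: 203
Step 4: Remaining sum = 203 - 102 = 101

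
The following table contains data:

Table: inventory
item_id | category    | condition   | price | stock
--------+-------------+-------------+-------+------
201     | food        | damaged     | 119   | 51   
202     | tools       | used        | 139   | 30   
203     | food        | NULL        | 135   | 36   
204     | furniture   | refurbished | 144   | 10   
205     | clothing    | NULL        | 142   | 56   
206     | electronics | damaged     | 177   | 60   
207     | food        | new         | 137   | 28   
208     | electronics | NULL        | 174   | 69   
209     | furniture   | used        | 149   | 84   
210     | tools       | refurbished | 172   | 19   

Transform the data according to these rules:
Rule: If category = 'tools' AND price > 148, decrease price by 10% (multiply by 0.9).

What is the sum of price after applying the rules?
1470.8

Step 1: Find records where category = 'tools' AND price > 148
Step 2: 1 records match, summing to 172
Step 3: After multiplier: 172 × 0.9 = 154.8
Step 4: Unaffected records sum: 1316
Step 5: Final sum = 154.8 + 1316 = 1470.8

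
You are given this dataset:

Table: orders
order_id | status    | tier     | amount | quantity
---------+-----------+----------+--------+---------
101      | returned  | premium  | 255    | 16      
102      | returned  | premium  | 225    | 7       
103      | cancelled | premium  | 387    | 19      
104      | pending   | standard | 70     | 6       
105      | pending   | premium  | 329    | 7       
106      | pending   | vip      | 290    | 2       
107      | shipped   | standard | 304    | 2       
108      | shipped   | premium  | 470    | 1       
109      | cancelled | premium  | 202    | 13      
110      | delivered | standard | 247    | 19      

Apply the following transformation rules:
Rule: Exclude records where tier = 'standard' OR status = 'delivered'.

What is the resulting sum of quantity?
65

Step 1: Find records where tier = 'standard' OR status = 'delivered'
Step 2: 3 records match, summing to 27
Step 3: Original sum: 92
Step 4: Remaining sum = 92 - 27 = 65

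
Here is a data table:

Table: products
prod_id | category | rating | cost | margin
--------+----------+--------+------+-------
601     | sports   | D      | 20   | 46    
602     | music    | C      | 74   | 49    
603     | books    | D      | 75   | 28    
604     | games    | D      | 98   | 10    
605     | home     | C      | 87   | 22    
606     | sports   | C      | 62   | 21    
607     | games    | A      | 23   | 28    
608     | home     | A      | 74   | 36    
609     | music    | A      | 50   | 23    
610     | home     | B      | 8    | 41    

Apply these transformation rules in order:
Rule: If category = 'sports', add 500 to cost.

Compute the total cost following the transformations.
1571

Step 1: Count records where category = 'sports': 2
Step 2: Total bonus added: 2 × 500 = 1000
Step 3: Original sum of cost: 571
Step 4: Final sum = 571 + 1000 = 1571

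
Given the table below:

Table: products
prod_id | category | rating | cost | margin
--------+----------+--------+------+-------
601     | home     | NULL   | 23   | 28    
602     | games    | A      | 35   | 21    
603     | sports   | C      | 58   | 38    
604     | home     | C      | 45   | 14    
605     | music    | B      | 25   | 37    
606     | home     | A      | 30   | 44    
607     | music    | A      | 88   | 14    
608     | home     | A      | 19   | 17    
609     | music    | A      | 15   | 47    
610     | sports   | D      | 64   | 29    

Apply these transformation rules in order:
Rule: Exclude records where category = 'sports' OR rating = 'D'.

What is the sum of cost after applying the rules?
280

Step 1: Find records where category = 'sports' OR rating = 'D'
Step 2: 2 records match, summing to 122
Step 3: Original sum: 402
Step 4: Remaining sum = 402 - 122 = 280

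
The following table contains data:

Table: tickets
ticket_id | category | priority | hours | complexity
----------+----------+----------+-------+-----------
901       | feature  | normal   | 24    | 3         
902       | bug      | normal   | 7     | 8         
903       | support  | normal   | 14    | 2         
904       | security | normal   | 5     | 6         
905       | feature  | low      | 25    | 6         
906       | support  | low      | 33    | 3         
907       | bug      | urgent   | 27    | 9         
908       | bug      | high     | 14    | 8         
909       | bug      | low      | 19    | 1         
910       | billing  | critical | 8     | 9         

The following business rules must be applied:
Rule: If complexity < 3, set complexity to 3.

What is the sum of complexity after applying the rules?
58

Step 1: 2 records have complexity < 3
Step 2: These records originally summed to 3
Step 3: After setting to minimum: 2 × 3 = 6
Step 4: Unaffected records sum: 52
Step 5: Final sum = 6 + 52 = 58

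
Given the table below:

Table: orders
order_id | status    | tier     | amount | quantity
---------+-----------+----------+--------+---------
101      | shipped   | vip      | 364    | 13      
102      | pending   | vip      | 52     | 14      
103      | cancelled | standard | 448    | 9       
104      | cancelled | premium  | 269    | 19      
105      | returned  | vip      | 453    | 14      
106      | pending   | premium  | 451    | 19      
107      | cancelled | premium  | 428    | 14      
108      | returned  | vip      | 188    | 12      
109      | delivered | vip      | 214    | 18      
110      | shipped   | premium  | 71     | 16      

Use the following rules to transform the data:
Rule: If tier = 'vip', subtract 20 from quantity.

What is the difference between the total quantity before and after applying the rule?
100

Step 1: Original sum of quantity = 148
Step 2: 5 records have tier = 'vip'
Step 3: Each affected record changes by -20
Step 4: Total change = 5 × -20 = -100
Step 5: New sum = 148 + -100 = 48
Step 6: Difference = |48 - 148| = 100
        (Sum decreased by 100)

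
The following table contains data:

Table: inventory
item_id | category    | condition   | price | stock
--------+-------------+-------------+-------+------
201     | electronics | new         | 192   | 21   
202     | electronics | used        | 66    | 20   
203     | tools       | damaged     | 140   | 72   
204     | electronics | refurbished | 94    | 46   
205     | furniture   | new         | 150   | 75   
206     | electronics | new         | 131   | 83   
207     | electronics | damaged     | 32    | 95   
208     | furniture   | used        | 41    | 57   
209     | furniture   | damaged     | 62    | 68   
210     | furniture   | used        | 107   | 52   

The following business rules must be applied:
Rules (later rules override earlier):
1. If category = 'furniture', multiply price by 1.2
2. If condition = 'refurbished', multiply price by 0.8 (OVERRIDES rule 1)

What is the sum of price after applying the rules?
1068.2

Step 1: Rule 2 takes priority for records with condition = 'refurbished'
  - 1 records: 94 × 0.8 = 75.2
Step 2: Rule 1 applies to remaining records with category = 'furniture'
  - 4 records: 360 × 1.2 = 432.0
Step 3: Other records unchanged: 561
Step 4: Final sum = 75.2 + 432.0 + 561 = 1068.2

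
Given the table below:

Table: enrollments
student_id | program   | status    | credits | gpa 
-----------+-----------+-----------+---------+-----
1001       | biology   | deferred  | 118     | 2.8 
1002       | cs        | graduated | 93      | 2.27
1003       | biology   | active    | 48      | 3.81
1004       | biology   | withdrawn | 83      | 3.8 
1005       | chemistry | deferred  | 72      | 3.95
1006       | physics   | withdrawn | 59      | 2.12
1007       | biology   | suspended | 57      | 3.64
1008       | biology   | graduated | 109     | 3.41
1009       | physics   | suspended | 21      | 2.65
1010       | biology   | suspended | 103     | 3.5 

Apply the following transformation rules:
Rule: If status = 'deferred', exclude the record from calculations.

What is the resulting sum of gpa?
25.2

Step 1: Identify records where status = 'deferred'
Step 2: The excluded records sum to 6.75
Step 3: Original total gpa = 31.95
Step 4: Remaining total = 31.95 - 6.75 = 25.2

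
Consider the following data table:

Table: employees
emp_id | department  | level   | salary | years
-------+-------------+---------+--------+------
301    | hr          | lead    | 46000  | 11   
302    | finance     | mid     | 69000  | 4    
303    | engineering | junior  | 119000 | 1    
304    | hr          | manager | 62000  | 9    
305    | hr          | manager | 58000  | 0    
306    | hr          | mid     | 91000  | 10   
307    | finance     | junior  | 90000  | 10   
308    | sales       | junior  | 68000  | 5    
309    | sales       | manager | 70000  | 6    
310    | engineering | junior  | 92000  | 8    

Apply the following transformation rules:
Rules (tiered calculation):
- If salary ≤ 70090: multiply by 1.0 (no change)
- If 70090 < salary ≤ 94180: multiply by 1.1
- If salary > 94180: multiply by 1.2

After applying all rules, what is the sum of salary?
816100.0

Step 1: Tier 1 (salary ≤ 70090): 6 records, sum = 373000 × 1.0 = 373000.0
Step 2: Tier 2 (70090 < salary ≤ 94180): 3 records, sum = 273000 × 1.1 = 300300.0
Step 3: Tier 3 (salary > 94180): 1 records, sum = 119000 × 1.2 = 142800.0
Step 4: Final sum = 373000.0 + 300300.0 + 142800.0 = 816100.0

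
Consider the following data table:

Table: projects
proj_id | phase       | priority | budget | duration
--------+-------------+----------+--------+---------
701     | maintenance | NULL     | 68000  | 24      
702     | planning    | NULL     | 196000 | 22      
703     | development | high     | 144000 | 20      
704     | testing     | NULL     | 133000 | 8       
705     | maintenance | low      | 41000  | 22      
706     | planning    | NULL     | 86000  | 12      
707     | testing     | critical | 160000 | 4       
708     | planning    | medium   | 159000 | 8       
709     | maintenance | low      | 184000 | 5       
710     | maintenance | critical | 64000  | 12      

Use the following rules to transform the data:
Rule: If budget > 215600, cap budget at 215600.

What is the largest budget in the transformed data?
196000

Step 1: Original maximum budget = 196000
Step 2: Check cap of 215600 against maximum
Step 3: No records exceed the cap (max 196000 <= cap 215600), so no capping applies
Step 4: Maximum after transformation = 196000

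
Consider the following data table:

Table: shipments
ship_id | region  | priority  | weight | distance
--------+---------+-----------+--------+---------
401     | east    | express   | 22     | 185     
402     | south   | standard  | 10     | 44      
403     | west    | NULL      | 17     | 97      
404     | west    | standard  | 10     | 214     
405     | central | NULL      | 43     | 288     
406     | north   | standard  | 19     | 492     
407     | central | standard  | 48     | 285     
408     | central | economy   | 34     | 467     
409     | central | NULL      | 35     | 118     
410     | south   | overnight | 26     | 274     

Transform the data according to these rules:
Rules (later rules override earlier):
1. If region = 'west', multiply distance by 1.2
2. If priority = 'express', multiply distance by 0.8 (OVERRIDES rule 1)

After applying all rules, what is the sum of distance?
2489.2

Step 1: Rule 2 takes priority for records with priority = 'express'
  - 1 records: 185 × 0.8 = 148.0
Step 2: Rule 1 applies to remaining records with region = 'west'
  - 2 records: 311 × 1.2 = 373.2
Step 3: Other records unchanged: 1968
Step 4: Final sum = 148.0 + 373.2 + 1968 = 2489.2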